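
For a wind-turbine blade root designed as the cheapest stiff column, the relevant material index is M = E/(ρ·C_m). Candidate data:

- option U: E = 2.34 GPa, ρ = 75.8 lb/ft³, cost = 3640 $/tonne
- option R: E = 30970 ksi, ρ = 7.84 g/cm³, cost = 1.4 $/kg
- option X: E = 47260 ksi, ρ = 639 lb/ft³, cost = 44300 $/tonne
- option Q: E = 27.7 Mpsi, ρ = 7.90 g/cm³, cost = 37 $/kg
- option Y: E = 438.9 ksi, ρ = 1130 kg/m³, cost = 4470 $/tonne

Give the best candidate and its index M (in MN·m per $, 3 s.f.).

Putting every candidate on a common basis:
  option U: E = 2.340 GPa, ρ = 1214 kg/m³, cost = 3.640 $/kg
  option R: E = 213.5 GPa, ρ = 7840 kg/m³, cost = 1.400 $/kg
  option X: E = 325.8 GPa, ρ = 10240 kg/m³, cost = 44.30 $/kg
  option Q: E = 191.0 GPa, ρ = 7900 kg/m³, cost = 37.00 $/kg
  option Y: E = 3.026 GPa, ρ = 1130 kg/m³, cost = 4.470 $/kg
  option R: M = 19.5 MN·m per $
  option X: M = 0.719 MN·m per $
  option Q: M = 0.653 MN·m per $
  option Y: M = 0.599 MN·m per $
  option U: M = 0.529 MN·m per $
The maximum is for option R.

option R, M = 19.5 MN·m per $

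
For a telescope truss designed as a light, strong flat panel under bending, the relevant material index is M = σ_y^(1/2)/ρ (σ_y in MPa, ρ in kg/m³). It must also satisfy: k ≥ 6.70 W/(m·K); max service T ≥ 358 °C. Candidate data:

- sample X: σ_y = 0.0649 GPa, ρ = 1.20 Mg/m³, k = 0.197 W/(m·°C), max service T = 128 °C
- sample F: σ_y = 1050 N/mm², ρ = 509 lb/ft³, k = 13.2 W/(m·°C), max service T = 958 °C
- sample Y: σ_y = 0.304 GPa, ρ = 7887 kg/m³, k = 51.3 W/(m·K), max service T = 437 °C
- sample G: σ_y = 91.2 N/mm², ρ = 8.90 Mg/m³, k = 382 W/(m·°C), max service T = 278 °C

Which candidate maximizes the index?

sample F

Screen on constraints: k ≥ 6.70 W/(m·K); max service T ≥ 358 °C. Survivors: sample F, sample Y.
Convert each candidate to consistent units, then evaluate M:
  sample F: σ_y = 1050 MPa, ρ = 8153 kg/m³
  sample Y: σ_y = 304.0 MPa, ρ = 7887 kg/m³
  sample F: M = 3.97×10⁻³
  sample Y: M = 2.21×10⁻³
Highest index: sample F.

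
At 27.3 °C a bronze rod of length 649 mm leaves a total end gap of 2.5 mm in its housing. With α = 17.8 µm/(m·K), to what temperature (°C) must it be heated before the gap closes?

α·L₀·ΔT = 2.5 mm ⇒ ΔT = 2.5 / (17.8×10⁻⁶ × 649.0) = 216.4 K.
T = 27.3 + 216.4 = 243.7 °C.

244 °C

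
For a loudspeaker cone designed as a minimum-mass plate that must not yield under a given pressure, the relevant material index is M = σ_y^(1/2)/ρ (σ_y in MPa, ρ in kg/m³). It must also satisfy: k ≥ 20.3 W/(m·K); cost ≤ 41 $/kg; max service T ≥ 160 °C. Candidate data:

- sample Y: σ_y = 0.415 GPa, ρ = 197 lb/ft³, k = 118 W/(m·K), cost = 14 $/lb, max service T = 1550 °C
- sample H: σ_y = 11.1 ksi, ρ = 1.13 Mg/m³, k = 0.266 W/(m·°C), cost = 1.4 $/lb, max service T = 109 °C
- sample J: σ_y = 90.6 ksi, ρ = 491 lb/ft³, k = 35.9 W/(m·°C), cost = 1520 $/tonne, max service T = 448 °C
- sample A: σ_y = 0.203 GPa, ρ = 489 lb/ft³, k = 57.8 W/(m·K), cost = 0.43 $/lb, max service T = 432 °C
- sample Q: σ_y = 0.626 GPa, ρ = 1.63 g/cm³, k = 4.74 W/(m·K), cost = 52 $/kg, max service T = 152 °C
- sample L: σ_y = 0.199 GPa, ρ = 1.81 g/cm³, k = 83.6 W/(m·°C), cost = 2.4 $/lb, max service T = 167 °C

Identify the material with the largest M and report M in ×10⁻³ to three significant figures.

Screen on constraints: k ≥ 20.3 W/(m·K); cost ≤ 41 $/kg; max service T ≥ 160 °C. Survivors: sample Y, sample J, sample A, sample L.
Normalizing units and computing the index:
  sample Y: σ_y = 415.0 MPa, ρ = 3156 kg/m³
  sample J: σ_y = 624.7 MPa, ρ = 7865 kg/m³
  sample A: σ_y = 203.0 MPa, ρ = 7833 kg/m³
  sample L: σ_y = 199.0 MPa, ρ = 1810 kg/m³
  sample L: M = 7.79×10⁻³
  sample Y: M = 6.46×10⁻³
  sample J: M = 3.18×10⁻³
  sample A: M = 1.82×10⁻³
The maximum is for sample L.

sample L, M = 7.79×10⁻³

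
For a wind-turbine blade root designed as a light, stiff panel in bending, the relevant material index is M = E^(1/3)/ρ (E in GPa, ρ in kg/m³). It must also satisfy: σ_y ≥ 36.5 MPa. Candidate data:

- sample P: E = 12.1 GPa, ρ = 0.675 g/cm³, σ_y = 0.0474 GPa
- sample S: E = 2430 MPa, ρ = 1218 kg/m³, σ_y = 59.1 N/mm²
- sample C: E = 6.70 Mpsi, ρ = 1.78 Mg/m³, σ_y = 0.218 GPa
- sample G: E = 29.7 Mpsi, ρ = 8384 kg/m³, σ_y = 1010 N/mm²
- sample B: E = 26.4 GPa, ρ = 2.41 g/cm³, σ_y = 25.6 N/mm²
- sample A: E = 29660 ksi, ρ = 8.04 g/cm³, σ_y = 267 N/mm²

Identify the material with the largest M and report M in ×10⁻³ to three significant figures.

sample P, M = 3.40×10⁻³

Screen on constraints: σ_y ≥ 36.5 MPa. Survivors: sample P, sample S, sample C, sample G, sample A.
Normalizing units and computing the index:
  sample P: E = 12.10 GPa, ρ = 675.0 kg/m³
  sample S: E = 2.430 GPa, ρ = 1218 kg/m³
  sample C: E = 46.19 GPa, ρ = 1780 kg/m³
  sample G: E = 204.8 GPa, ρ = 8384 kg/m³
  sample A: E = 204.5 GPa, ρ = 8040 kg/m³
  sample P: M = 3.40×10⁻³
  sample C: M = 2.02×10⁻³
  sample S: M = 1.10×10⁻³
  sample A: M = 0.733×10⁻³
  sample G: M = 0.703×10⁻³
The maximum is for sample P.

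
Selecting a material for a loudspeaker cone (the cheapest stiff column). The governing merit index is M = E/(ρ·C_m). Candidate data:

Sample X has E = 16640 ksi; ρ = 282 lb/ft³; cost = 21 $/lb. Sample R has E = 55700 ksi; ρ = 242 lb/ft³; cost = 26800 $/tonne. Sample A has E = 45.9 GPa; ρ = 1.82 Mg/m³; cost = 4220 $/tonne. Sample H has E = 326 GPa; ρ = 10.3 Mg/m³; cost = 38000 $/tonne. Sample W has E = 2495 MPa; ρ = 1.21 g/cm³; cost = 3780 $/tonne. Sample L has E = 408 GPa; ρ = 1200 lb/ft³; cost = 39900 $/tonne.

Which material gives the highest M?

Putting every candidate on a common basis:
  sample X: E = 114.7 GPa, ρ = 4517 kg/m³, cost = 46.30 $/kg
  sample R: E = 384.0 GPa, ρ = 3876 kg/m³, cost = 26.80 $/kg
  sample A: E = 45.90 GPa, ρ = 1820 kg/m³, cost = 4.220 $/kg
  sample H: E = 326.0 GPa, ρ = 10300 kg/m³, cost = 38.00 $/kg
  sample W: E = 2.495 GPa, ρ = 1210 kg/m³, cost = 3.780 $/kg
  sample L: E = 408.0 GPa, ρ = 19220 kg/m³, cost = 39.90 $/kg
  sample A: M = 5.98 MN·m per $
  sample R: M = 3.70 MN·m per $
  sample H: M = 0.833 MN·m per $
  sample X: M = 0.549 MN·m per $
  sample W: M = 0.545 MN·m per $
  sample L: M = 0.532 MN·m per $
Sample A ranks first.

sample A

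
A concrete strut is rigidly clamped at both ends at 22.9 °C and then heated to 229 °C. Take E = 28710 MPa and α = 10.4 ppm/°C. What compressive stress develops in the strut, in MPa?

61.5 MPa

E = 28710 MPa = 28.71 GPa.
ΔT = 206.1 K. Constrained thermal stress σ = E·α·ΔT = 28.71×10³ MPa × 10.4×10⁻⁶ × 206.1 = 61.5 MPa (compressive).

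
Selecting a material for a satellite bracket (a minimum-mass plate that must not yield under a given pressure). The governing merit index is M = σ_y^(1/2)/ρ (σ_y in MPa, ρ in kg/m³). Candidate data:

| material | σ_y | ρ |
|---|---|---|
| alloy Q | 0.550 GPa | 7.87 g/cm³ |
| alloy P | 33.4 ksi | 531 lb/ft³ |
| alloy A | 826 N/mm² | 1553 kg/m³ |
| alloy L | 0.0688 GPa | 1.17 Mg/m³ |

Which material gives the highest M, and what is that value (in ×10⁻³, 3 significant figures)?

Convert each candidate to consistent units, then evaluate M:
  alloy Q: σ_y = 550.0 MPa, ρ = 7870 kg/m³
  alloy P: σ_y = 230.3 MPa, ρ = 8506 kg/m³
  alloy A: σ_y = 826.0 MPa, ρ = 1553 kg/m³
  alloy L: σ_y = 68.80 MPa, ρ = 1170 kg/m³
  alloy A: M = 18.5×10⁻³
  alloy L: M = 7.09×10⁻³
  alloy Q: M = 2.98×10⁻³
  alloy P: M = 1.78×10⁻³
Alloy A has the largest M.

alloy A, M = 18.5×10⁻³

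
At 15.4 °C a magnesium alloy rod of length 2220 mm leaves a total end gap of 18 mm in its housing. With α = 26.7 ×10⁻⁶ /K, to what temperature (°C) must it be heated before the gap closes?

α·L₀·ΔT = 18.0 mm ⇒ ΔT = 18.0 / (26.7×10⁻⁶ × 2220.0) = 303.7 K.
T = 15.4 + 303.7 = 319.1 °C.

319 °C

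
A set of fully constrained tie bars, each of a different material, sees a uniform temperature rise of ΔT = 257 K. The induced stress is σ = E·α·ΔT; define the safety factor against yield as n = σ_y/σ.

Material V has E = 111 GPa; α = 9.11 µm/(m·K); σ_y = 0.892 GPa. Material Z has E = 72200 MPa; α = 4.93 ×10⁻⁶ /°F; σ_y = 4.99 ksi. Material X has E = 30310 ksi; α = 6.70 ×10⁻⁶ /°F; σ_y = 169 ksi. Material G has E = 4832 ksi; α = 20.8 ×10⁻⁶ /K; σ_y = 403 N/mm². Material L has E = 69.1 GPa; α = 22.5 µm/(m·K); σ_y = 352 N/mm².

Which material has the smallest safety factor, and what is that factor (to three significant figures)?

material Z, n = 0.209

With everything in SI (GPa, ×10⁻⁶/K, MPa):
  material V: E = 111.0, α = 9.11, σ_y = 892.0 → σ = 260 MPa, n = 3.43
  material Z: E = 72.20, α = 8.87, σ_y = 34.40 → σ = 165 MPa, n = 0.209
  material X: E = 209.0, α = 12.1, σ_y = 1165 → σ = 648 MPa, n = 1.80
  material G: E = 33.32, α = 20.8, σ_y = 403.0 → σ = 178 MPa, n = 2.26
  material L: E = 69.10, α = 22.5, σ_y = 352.0 → σ = 400 MPa, n = 0.881
Material Z has the lowest safety factor, n = 0.209.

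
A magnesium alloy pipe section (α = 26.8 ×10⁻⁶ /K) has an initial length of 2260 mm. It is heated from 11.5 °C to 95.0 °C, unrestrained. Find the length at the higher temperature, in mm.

ΔT = 95.0 − 11.5 = 83.50 K.
ΔL = α·L₀·ΔT = 26.8×10⁻⁶ × 2260 mm × 83.50 K = 5.06 mm.
L = L₀ + ΔL = 2260 + 5.06 = 2265.1 mm.

2265.1 mm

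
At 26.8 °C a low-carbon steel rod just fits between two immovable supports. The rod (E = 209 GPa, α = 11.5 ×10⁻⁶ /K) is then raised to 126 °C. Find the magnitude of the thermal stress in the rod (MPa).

ΔT = 99.20 K. Constrained thermal stress σ = E·α·ΔT = 209.0×10³ MPa × 11.5×10⁻⁶ × 99.20 = 238 MPa (compressive).

238 MPa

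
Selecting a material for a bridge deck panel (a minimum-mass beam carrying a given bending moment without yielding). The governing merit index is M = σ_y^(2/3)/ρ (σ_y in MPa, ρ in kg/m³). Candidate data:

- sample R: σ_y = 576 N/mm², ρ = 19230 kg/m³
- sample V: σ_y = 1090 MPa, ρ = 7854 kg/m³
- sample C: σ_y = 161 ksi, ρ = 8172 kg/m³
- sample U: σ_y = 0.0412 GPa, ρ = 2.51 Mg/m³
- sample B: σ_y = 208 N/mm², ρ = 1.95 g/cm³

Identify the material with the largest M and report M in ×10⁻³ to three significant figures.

Putting every candidate on a common basis:
  sample R: σ_y = 576.0 MPa, ρ = 19230 kg/m³
  sample V: σ_y = 1090 MPa, ρ = 7854 kg/m³
  sample C: σ_y = 1110 MPa, ρ = 8172 kg/m³
  sample U: σ_y = 41.20 MPa, ρ = 2510 kg/m³
  sample B: σ_y = 208.0 MPa, ρ = 1950 kg/m³
  sample B: M = 18.0×10⁻³
  sample V: M = 13.5×10⁻³
  sample C: M = 13.1×10⁻³
  sample U: M = 4.75×10⁻³
  sample R: M = 3.60×10⁻³
The maximum is for sample B.

sample B, M = 18.0×10⁻³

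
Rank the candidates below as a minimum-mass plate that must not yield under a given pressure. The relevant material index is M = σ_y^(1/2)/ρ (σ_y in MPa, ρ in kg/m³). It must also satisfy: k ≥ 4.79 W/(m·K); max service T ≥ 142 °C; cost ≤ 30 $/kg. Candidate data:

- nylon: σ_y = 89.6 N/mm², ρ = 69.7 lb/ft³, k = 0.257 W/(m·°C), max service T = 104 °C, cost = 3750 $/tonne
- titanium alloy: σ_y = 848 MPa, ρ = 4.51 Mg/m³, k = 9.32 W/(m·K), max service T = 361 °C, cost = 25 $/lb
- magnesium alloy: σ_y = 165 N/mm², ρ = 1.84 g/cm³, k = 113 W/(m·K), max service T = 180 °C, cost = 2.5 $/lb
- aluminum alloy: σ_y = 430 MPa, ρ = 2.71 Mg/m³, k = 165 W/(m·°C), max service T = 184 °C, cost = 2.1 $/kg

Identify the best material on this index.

Screen on constraints: k ≥ 4.79 W/(m·K); max service T ≥ 142 °C; cost ≤ 30 $/kg. Survivors: magnesium alloy, aluminum alloy.
Convert each candidate to consistent units, then evaluate M:
  magnesium alloy: σ_y = 165.0 MPa, ρ = 1840 kg/m³
  aluminum alloy: σ_y = 430.0 MPa, ρ = 2710 kg/m³
  aluminum alloy: M = 7.65×10⁻³
  magnesium alloy: M = 6.98×10⁻³
The maximum is for aluminum alloy.

aluminum alloy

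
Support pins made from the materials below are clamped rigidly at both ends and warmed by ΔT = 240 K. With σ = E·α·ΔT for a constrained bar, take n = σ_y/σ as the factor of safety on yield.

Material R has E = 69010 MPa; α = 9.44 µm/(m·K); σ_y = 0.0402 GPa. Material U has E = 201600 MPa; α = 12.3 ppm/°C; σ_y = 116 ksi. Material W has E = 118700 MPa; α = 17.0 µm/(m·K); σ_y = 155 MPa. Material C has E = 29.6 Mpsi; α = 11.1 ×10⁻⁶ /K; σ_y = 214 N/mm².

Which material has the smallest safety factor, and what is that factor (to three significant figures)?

Converting E to GPa, α to ×10⁻⁶/K, σ_y to MPa, then σ and n for each:
  material R: E = 69.01, α = 9.44, σ_y = 40.20 → σ = 156 MPa, n = 0.257
  material U: E = 201.6, α = 12.3, σ_y = 799.8 → σ = 595 MPa, n = 1.34
  material W: E = 118.7, α = 17.0, σ_y = 155.0 → σ = 484 MPa, n = 0.320
  material C: E = 204.1, α = 11.1, σ_y = 214.0 → σ = 544 MPa, n = 0.394
Material R has the lowest safety factor, n = 0.257.

material R, n = 0.257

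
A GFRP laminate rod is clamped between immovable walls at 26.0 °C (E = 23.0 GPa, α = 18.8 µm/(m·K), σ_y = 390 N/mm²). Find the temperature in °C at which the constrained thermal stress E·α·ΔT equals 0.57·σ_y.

σ_y = 390 N/mm² = 390.0 MPa.
E·α·ΔT = 222.3 MPa ⇒ ΔT = 222.3 / (23.00×10³ × 18.8×10⁻⁶) = 514.1 K.
T = 26.0 + 514.1 = 540.1 °C.

540 °C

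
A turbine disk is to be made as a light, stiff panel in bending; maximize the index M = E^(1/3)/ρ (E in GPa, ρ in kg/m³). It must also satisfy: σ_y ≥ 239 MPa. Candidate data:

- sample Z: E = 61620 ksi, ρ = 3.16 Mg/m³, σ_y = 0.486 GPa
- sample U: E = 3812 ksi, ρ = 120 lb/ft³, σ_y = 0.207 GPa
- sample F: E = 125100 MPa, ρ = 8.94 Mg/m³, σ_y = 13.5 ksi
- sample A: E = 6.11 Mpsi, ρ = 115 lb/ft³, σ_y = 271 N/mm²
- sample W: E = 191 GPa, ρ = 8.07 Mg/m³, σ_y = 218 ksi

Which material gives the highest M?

Screen on constraints: σ_y ≥ 239 MPa. Survivors: sample Z, sample A, sample W.
Normalizing units and computing the index:
  sample Z: E = 424.9 GPa, ρ = 3160 kg/m³
  sample A: E = 42.13 GPa, ρ = 1842 kg/m³
  sample W: E = 191.0 GPa, ρ = 8070 kg/m³
  sample Z: M = 2.38×10⁻³
  sample A: M = 1.89×10⁻³
  sample W: M = 0.714×10⁻³
Highest index: sample Z.

sample Z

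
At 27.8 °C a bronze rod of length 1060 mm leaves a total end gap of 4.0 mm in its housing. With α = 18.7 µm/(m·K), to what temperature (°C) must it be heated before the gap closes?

α·L₀·ΔT = 4.0 mm ⇒ ΔT = 4.0 / (18.7×10⁻⁶ × 1060.0) = 201.8 K.
T = 27.8 + 201.8 = 229.6 °C.

230 °C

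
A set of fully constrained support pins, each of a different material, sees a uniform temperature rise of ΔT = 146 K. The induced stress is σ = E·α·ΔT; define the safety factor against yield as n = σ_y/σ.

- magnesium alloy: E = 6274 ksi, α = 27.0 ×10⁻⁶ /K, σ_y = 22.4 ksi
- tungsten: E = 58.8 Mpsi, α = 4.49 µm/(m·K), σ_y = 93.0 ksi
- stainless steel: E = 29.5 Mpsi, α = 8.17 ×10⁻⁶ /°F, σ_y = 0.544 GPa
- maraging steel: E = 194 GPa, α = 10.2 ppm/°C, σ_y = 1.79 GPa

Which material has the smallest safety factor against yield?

Per material, after unit conversion:
  magnesium alloy: E = 43.26, α = 27.0, σ_y = 154.4 → σ = 171 MPa, n = 0.906
  tungsten: E = 405.4, α = 4.49, σ_y = 641.2 → σ = 266 MPa, n = 2.41
  stainless steel: E = 203.4, α = 14.7, σ_y = 544.0 → σ = 437 MPa, n = 1.25
  maraging steel: E = 194.0, α = 10.2, σ_y = 1790 → σ = 289 MPa, n = 6.20
Magnesium alloy has the lowest safety factor, n = 0.906.

magnesium alloy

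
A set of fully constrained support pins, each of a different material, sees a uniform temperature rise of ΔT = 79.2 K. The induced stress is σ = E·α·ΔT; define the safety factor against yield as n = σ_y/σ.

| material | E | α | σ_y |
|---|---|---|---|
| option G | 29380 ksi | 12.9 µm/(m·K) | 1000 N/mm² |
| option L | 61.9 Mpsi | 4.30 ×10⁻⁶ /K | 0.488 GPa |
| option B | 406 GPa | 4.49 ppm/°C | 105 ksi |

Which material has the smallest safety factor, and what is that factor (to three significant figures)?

option L, n = 3.36

Per material, after unit conversion:
  option G: E = 202.6, α = 12.9, σ_y = 1000 → σ = 207 MPa, n = 4.83
  option L: E = 426.8, α = 4.30, σ_y = 488.0 → σ = 145 MPa, n = 3.36
  option B: E = 406.0, α = 4.49, σ_y = 723.9 → σ = 144 MPa, n = 5.01
Smallest n: option L with n = 3.36.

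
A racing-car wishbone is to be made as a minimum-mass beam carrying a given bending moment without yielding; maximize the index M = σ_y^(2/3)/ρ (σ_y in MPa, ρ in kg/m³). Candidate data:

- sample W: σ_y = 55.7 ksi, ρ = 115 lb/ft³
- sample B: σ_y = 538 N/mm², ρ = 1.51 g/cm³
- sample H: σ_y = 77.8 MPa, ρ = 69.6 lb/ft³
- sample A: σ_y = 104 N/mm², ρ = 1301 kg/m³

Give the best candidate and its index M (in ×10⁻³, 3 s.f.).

sample B, M = 43.8×10⁻³

Normalizing units and computing the index:
  sample W: σ_y = 384.0 MPa, ρ = 1842 kg/m³
  sample B: σ_y = 538.0 MPa, ρ = 1510 kg/m³
  sample H: σ_y = 77.80 MPa, ρ = 1115 kg/m³
  sample A: σ_y = 104.0 MPa, ρ = 1301 kg/m³
  sample B: M = 43.8×10⁻³
  sample W: M = 28.7×10⁻³
  sample A: M = 17.0×10⁻³
  sample H: M = 16.3×10⁻³
Sample B ranks first.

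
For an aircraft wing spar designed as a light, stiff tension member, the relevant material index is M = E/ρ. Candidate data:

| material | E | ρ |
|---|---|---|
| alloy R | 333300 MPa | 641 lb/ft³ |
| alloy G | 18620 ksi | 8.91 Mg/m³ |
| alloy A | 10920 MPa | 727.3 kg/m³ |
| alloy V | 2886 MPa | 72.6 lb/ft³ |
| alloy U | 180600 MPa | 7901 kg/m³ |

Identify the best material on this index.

alloy R

Convert each candidate to consistent units, then evaluate M:
  alloy R: E = 333.3 GPa, ρ = 10270 kg/m³
  alloy G: E = 128.4 GPa, ρ = 8910 kg/m³
  alloy A: E = 10.92 GPa, ρ = 727.3 kg/m³
  alloy V: E = 2.886 GPa, ρ = 1163 kg/m³
  alloy U: E = 180.6 GPa, ρ = 7901 kg/m³
  alloy R: M = 32.5 MN·m/kg
  alloy U: M = 22.9 MN·m/kg
  alloy A: M = 15.0 MN·m/kg
  alloy G: M = 14.4 MN·m/kg
  alloy V: M = 2.48 MN·m/kg
Alloy R has the largest M.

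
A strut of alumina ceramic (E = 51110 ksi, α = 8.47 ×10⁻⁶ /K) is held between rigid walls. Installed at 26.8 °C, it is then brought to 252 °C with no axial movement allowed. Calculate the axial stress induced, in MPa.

672 MPa

E = 51110 ksi = 352.4 GPa.
ΔT = 225.2 K. Constrained thermal stress σ = E·α·ΔT = 352.4×10³ MPa × 8.47×10⁻⁶ × 225.2 = 672 MPa (compressive).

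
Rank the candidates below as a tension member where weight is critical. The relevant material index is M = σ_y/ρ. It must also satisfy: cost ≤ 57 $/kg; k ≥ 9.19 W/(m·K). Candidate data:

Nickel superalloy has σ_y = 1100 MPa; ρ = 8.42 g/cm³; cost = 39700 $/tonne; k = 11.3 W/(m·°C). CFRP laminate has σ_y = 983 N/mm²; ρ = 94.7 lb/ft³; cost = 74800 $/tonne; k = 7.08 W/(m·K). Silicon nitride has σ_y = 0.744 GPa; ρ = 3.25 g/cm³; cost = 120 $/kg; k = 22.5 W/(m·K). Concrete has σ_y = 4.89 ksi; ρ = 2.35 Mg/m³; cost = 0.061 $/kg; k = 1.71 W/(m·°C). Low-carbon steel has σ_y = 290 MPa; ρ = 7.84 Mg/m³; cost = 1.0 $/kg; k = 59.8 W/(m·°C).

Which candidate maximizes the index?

Screen on constraints: cost ≤ 57 $/kg; k ≥ 9.19 W/(m·K). Survivors: nickel superalloy, low-carbon steel.
After converting to SI:
  nickel superalloy: σ_y = 1100 MPa, ρ = 8420 kg/m³
  low-carbon steel: σ_y = 290.0 MPa, ρ = 7840 kg/m³
  nickel superalloy: M = 131 kN·m/kg
  low-carbon steel: M = 37.0 kN·m/kg
Highest index: nickel superalloy.

nickel superalloy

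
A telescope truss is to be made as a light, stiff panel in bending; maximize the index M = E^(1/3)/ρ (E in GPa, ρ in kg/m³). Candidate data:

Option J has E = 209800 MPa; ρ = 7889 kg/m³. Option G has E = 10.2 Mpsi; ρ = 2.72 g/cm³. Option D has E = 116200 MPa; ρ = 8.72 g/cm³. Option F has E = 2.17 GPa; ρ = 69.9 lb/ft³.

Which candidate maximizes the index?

Convert each candidate to consistent units, then evaluate M:
  option J: E = 209.8 GPa, ρ = 7889 kg/m³
  option G: E = 70.33 GPa, ρ = 2720 kg/m³
  option D: E = 116.2 GPa, ρ = 8720 kg/m³
  option F: E = 2.170 GPa, ρ = 1120 kg/m³
  option G: M = 1.52×10⁻³
  option F: M = 1.16×10⁻³
  option J: M = 0.753×10⁻³
  option D: M = 0.560×10⁻³
The maximum is for option G.

option G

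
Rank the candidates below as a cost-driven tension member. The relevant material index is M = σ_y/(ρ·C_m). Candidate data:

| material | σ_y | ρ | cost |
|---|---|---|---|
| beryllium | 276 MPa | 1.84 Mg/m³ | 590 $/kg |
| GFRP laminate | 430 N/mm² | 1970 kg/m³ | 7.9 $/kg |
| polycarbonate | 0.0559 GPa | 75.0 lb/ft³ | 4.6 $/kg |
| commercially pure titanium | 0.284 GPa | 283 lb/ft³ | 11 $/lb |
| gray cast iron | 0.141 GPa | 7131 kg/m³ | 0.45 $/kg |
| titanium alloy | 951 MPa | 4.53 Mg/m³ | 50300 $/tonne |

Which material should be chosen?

gray cast iron

Putting every candidate on a common basis:
  beryllium: σ_y = 276.0 MPa, ρ = 1840 kg/m³, cost = 590.0 $/kg
  GFRP laminate: σ_y = 430.0 MPa, ρ = 1970 kg/m³, cost = 7.900 $/kg
  polycarbonate: σ_y = 55.90 MPa, ρ = 1201 kg/m³, cost = 4.600 $/kg
  commercially pure titanium: σ_y = 284.0 MPa, ρ = 4533 kg/m³, cost = 24.25 $/kg
  gray cast iron: σ_y = 141.0 MPa, ρ = 7131 kg/m³, cost = 0.4500 $/kg
  titanium alloy: σ_y = 951.0 MPa, ρ = 4530 kg/m³, cost = 50.30 $/kg
  gray cast iron: M = 43.9 kN·m per $
  GFRP laminate: M = 27.6 kN·m per $
  polycarbonate: M = 10.1 kN·m per $
  titanium alloy: M = 4.17 kN·m per $
  commercially pure titanium: M = 2.58 kN·m per $
  beryllium: M = 0.254 kN·m per $
The maximum is for gray cast iron.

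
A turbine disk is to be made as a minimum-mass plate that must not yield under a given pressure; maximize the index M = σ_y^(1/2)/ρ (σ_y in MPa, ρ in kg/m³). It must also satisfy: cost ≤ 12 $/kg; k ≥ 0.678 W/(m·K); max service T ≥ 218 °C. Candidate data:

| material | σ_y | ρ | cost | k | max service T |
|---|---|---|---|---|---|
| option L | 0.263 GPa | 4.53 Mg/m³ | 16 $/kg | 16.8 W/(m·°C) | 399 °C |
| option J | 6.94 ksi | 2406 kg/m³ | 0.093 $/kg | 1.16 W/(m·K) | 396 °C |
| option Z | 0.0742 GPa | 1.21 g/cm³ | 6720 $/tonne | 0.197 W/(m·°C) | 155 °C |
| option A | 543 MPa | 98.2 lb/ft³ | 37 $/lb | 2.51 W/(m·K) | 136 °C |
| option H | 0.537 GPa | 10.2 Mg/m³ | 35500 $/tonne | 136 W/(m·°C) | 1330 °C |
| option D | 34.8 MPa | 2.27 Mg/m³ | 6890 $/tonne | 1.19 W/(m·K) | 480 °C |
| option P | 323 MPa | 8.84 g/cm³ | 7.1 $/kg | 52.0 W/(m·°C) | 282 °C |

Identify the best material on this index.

option J

Screen on constraints: cost ≤ 12 $/kg; k ≥ 0.678 W/(m·K); max service T ≥ 218 °C. Survivors: option J, option D, option P.
Normalizing units and computing the index:
  option J: σ_y = 47.85 MPa, ρ = 2406 kg/m³
  option D: σ_y = 34.80 MPa, ρ = 2270 kg/m³
  option P: σ_y = 323.0 MPa, ρ = 8840 kg/m³
  option J: M = 2.88×10⁻³
  option D: M = 2.60×10⁻³
  option P: M = 2.03×10⁻³
Option J has the largest M.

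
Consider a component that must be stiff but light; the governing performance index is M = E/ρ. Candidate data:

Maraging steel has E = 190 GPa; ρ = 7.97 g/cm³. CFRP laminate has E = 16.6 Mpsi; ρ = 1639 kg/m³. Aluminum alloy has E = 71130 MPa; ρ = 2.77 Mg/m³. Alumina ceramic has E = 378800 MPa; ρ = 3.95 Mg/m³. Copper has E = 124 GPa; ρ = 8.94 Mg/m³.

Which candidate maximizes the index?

Normalizing units and computing the index:
  maraging steel: E = 190.0 GPa, ρ = 7970 kg/m³
  CFRP laminate: E = 114.5 GPa, ρ = 1639 kg/m³
  aluminum alloy: E = 71.13 GPa, ρ = 2770 kg/m³
  alumina ceramic: E = 378.8 GPa, ρ = 3950 kg/m³
  copper: E = 124.0 GPa, ρ = 8940 kg/m³
  alumina ceramic: M = 95.9 MN·m/kg
  CFRP laminate: M = 69.8 MN·m/kg
  aluminum alloy: M = 25.7 MN·m/kg
  maraging steel: M = 23.8 MN·m/kg
  copper: M = 13.9 MN·m/kg
Alumina ceramic ranks first.

alumina ceramic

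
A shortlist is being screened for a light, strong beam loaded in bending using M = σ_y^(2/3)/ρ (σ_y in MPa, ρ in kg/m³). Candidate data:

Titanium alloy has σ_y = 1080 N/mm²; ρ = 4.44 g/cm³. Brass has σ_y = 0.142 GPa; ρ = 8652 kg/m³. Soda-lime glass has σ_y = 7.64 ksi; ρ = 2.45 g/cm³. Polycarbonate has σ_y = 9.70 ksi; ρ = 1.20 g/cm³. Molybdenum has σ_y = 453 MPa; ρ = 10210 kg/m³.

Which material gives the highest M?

Normalizing units and computing the index:
  titanium alloy: σ_y = 1080 MPa, ρ = 4440 kg/m³
  brass: σ_y = 142.0 MPa, ρ = 8652 kg/m³
  soda-lime glass: σ_y = 52.68 MPa, ρ = 2450 kg/m³
  polycarbonate: σ_y = 66.88 MPa, ρ = 1200 kg/m³
  molybdenum: σ_y = 453.0 MPa, ρ = 10210 kg/m³
  titanium alloy: M = 23.7×10⁻³
  polycarbonate: M = 13.7×10⁻³
  molybdenum: M = 5.78×10⁻³
  soda-lime glass: M = 5.74×10⁻³
  brass: M = 3.15×10⁻³
Titanium alloy ranks first.

titanium alloy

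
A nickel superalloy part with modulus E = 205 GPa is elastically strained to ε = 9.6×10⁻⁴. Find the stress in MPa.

σ = E·ε = 205000 MPa × 9.6×10⁻⁴ = 197 MPa.

197 MPa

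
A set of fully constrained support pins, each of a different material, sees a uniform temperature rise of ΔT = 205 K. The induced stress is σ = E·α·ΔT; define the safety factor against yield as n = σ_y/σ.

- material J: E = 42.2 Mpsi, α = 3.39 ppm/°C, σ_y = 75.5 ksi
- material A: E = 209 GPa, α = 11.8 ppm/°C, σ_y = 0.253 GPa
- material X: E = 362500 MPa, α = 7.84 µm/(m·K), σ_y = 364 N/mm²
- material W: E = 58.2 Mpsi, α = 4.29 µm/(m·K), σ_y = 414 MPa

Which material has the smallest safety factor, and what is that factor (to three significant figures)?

With everything in SI (GPa, ×10⁻⁶/K, MPa):
  material J: E = 291.0, α = 3.39, σ_y = 520.6 → σ = 202 MPa, n = 2.57
  material A: E = 209.0, α = 11.8, σ_y = 253.0 → σ = 506 MPa, n = 0.500
  material X: E = 362.5, α = 7.84, σ_y = 364.0 → σ = 583 MPa, n = 0.625
  material W: E = 401.3, α = 4.29, σ_y = 414.0 → σ = 353 MPa, n = 1.17
The minimum is material A at n = 0.500.

material A, n = 0.500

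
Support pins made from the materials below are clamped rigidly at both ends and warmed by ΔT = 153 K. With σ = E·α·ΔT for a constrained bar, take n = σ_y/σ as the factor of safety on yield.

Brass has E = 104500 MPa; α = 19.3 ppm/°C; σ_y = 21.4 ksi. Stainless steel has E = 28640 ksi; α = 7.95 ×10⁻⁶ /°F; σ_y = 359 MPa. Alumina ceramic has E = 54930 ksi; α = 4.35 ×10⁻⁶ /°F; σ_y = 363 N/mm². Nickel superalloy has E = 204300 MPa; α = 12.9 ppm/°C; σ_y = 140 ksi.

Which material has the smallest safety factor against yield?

With everything in SI (GPa, ×10⁻⁶/K, MPa):
  brass: E = 104.5, α = 19.3, σ_y = 147.5 → σ = 309 MPa, n = 0.478
  stainless steel: E = 197.5, α = 14.3, σ_y = 359.0 → σ = 432 MPa, n = 0.830
  alumina ceramic: E = 378.7, α = 7.83, σ_y = 363.0 → σ = 454 MPa, n = 0.800
  nickel superalloy: E = 204.3, α = 12.9, σ_y = 965.3 → σ = 403 MPa, n = 2.39
Smallest n: brass with n = 0.478.

brass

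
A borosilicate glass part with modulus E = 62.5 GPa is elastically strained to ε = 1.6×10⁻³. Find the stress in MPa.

100 MPa

σ = E·ε = 62500 MPa × 1.6×10⁻³ = 100 MPa.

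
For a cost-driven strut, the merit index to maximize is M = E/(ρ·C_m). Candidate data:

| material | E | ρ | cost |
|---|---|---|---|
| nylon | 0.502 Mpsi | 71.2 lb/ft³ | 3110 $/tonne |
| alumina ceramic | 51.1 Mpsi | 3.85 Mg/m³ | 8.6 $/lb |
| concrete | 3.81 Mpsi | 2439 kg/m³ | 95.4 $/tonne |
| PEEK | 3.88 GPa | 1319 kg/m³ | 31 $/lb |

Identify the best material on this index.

Putting every candidate on a common basis:
  nylon: E = 3.461 GPa, ρ = 1141 kg/m³, cost = 3.110 $/kg
  alumina ceramic: E = 352.3 GPa, ρ = 3850 kg/m³, cost = 18.96 $/kg
  concrete: E = 26.27 GPa, ρ = 2439 kg/m³, cost = 0.09540 $/kg
  PEEK: E = 3.880 GPa, ρ = 1319 kg/m³, cost = 68.34 $/kg
  concrete: M = 113 MN·m per $
  alumina ceramic: M = 4.83 MN·m per $
  nylon: M = 0.976 MN·m per $
  PEEK: M = 0.0430 MN·m per $
Highest index: concrete.

concrete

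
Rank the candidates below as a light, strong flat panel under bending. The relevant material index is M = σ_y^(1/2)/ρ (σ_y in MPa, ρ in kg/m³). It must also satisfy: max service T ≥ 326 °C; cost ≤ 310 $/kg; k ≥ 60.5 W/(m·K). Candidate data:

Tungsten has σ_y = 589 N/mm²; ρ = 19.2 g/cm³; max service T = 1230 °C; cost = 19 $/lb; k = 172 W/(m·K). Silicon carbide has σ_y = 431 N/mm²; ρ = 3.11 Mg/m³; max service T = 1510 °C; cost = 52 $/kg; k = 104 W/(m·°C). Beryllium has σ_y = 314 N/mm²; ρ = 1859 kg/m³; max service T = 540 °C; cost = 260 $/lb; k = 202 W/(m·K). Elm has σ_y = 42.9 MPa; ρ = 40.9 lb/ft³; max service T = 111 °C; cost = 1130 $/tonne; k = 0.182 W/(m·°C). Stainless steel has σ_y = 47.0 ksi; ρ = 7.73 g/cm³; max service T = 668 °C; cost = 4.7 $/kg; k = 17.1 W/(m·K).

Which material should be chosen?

Screen on constraints: max service T ≥ 326 °C; cost ≤ 310 $/kg; k ≥ 60.5 W/(m·K). Survivors: tungsten, silicon carbide.
Convert each candidate to consistent units, then evaluate M:
  tungsten: σ_y = 589.0 MPa, ρ = 19200 kg/m³
  silicon carbide: σ_y = 431.0 MPa, ρ = 3110 kg/m³
  silicon carbide: M = 6.68×10⁻³
  tungsten: M = 1.26×10⁻³
Silicon carbide ranks first.

silicon carbide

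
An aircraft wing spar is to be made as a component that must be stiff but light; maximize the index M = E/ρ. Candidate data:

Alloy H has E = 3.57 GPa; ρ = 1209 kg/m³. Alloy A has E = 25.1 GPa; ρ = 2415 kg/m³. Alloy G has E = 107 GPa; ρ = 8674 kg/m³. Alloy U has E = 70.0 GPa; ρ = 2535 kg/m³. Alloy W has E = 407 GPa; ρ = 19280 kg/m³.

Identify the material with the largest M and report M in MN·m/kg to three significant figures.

alloy U, M = 27.6 MN·m/kg

Computing M directly (units already consistent):
  alloy U: M = 27.6 MN·m/kg
  alloy W: M = 21.1 MN·m/kg
  alloy G: M = 12.3 MN·m/kg
  alloy A: M = 10.4 MN·m/kg
  alloy H: M = 2.95 MN·m/kg
Alloy U has the largest M.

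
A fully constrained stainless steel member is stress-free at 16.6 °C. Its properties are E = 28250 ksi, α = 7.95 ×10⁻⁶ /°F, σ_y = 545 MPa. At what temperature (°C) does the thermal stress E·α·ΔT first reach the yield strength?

E = 28250 ksi = 194.8 GPa.
α = 7.95×10⁻⁶/°F × 9/5 = 14.3×10⁻⁶/K.
E·α·ΔT = 545.0 MPa ⇒ ΔT = 545.0 / (194.8×10³ × 14.3×10⁻⁶) = 195.5 K.
T = 16.6 + 195.5 = 212.1 °C.

212 °C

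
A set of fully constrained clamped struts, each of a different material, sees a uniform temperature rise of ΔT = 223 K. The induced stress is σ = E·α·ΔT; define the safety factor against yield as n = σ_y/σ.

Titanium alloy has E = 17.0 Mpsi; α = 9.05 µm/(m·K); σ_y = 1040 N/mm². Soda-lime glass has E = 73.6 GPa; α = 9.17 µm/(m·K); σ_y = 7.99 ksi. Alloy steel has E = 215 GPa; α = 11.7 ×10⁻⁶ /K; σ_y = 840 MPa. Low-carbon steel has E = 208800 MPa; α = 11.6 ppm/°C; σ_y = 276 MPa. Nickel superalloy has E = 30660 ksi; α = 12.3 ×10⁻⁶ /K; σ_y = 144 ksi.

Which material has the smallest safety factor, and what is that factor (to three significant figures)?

soda-lime glass, n = 0.366

Per material, after unit conversion:
  titanium alloy: E = 117.2, α = 9.05, σ_y = 1040 → σ = 237 MPa, n = 4.40
  soda-lime glass: E = 73.60, α = 9.17, σ_y = 55.09 → σ = 151 MPa, n = 0.366
  alloy steel: E = 215.0, α = 11.7, σ_y = 840.0 → σ = 561 MPa, n = 1.50
  low-carbon steel: E = 208.8, α = 11.6, σ_y = 276.0 → σ = 540 MPa, n = 0.511
  nickel superalloy: E = 211.4, α = 12.3, σ_y = 992.8 → σ = 580 MPa, n = 1.71
Soda-lime glass has the lowest safety factor, n = 0.366.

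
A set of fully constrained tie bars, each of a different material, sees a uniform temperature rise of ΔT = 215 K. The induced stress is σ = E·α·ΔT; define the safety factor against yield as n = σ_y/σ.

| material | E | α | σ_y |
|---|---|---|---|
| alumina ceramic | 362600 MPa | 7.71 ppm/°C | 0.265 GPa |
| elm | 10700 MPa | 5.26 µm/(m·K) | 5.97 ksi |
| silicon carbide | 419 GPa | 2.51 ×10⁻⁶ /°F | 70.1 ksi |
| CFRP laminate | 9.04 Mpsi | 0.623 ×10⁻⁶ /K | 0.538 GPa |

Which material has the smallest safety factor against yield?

With everything in SI (GPa, ×10⁻⁶/K, MPa):
  alumina ceramic: E = 362.6, α = 7.71, σ_y = 265.0 → σ = 601 MPa, n = 0.441
  elm: E = 10.70, α = 5.26, σ_y = 41.16 → σ = 12.1 MPa, n = 3.40
  silicon carbide: E = 419.0, α = 4.52, σ_y = 483.3 → σ = 407 MPa, n = 1.19
  CFRP laminate: E = 62.33, α = 0.623, σ_y = 538.0 → σ = 8.35 MPa, n = 64.4
The minimum is alumina ceramic at n = 0.441.

alumina ceramic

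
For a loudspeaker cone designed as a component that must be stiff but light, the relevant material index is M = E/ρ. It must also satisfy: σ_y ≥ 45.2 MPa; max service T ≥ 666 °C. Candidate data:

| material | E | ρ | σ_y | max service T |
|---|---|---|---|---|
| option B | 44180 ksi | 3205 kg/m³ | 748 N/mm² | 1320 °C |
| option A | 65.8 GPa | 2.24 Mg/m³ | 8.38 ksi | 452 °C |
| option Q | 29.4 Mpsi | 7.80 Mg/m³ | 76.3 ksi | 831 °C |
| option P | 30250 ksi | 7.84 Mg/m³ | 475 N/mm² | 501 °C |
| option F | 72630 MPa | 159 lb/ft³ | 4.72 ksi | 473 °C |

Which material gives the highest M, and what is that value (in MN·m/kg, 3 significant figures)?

option B, M = 95.0 MN·m/kg

Screen on constraints: σ_y ≥ 45.2 MPa; max service T ≥ 666 °C. Survivors: option B, option Q.
Convert each candidate to consistent units, then evaluate M:
  option B: E = 304.6 GPa, ρ = 3205 kg/m³
  option Q: E = 202.7 GPa, ρ = 7800 kg/m³
  option B: M = 95.0 MN·m/kg
  option Q: M = 26.0 MN·m/kg
Option B has the largest M.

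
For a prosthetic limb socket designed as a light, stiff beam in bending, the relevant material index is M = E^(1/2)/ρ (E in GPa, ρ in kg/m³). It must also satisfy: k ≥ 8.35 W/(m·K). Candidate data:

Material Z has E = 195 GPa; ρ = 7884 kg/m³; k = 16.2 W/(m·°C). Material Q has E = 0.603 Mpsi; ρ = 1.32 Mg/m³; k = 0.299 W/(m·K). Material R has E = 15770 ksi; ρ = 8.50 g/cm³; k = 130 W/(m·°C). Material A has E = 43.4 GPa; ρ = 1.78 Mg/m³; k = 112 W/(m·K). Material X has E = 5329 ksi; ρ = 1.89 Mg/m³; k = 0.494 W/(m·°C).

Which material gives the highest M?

material A

Screen on constraints: k ≥ 8.35 W/(m·K). Survivors: material Z, material R, material A.
After converting to SI:
  material Z: E = 195.0 GPa, ρ = 7884 kg/m³
  material R: E = 108.7 GPa, ρ = 8500 kg/m³
  material A: E = 43.40 GPa, ρ = 1780 kg/m³
  material A: M = 3.70×10⁻³
  material Z: M = 1.77×10⁻³
  material R: M = 1.23×10⁻³
Material A has the largest M.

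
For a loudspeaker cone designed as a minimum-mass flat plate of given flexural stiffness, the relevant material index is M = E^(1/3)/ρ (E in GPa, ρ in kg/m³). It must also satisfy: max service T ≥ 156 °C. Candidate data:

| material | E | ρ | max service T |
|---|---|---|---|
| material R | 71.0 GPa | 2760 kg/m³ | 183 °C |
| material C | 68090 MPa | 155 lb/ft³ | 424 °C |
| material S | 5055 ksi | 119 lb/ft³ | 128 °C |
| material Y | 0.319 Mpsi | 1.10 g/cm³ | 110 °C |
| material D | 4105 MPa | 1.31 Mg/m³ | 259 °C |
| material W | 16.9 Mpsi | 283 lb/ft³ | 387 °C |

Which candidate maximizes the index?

material C

Screen on constraints: max service T ≥ 156 °C. Survivors: material R, material C, material D, material W.
Putting every candidate on a common basis:
  material R: E = 71.00 GPa, ρ = 2760 kg/m³
  material C: E = 68.09 GPa, ρ = 2483 kg/m³
  material D: E = 4.105 GPa, ρ = 1310 kg/m³
  material W: E = 116.5 GPa, ρ = 4533 kg/m³
  material C: M = 1.64×10⁻³
  material R: M = 1.50×10⁻³
  material D: M = 1.22×10⁻³
  material W: M = 1.08×10⁻³
Material C has the largest M.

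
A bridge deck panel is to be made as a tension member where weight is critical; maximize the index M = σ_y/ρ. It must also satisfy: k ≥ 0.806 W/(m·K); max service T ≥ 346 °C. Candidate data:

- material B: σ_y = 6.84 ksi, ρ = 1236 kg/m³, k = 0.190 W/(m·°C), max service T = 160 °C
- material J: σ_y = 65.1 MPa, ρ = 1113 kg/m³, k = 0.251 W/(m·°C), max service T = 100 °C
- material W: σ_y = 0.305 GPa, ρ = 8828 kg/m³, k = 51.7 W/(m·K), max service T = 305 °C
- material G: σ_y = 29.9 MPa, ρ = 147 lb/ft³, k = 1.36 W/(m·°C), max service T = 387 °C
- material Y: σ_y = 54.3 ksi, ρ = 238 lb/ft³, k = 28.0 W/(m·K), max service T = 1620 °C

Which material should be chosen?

Screen on constraints: k ≥ 0.806 W/(m·K); max service T ≥ 346 °C. Survivors: material G, material Y.
Normalizing units and computing the index:
  material G: σ_y = 29.90 MPa, ρ = 2355 kg/m³
  material Y: σ_y = 374.4 MPa, ρ = 3812 kg/m³
  material Y: M = 98.2 kN·m/kg
  material G: M = 12.7 kN·m/kg
Highest index: material Y.

material Y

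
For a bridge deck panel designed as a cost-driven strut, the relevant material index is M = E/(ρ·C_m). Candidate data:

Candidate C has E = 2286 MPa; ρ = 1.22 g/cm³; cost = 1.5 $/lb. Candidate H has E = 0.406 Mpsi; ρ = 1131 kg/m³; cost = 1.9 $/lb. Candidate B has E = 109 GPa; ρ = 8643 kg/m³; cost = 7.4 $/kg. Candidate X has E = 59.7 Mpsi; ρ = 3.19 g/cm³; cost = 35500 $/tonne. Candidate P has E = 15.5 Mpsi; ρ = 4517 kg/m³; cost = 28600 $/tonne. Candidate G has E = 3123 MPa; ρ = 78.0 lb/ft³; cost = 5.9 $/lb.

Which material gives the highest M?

In SI units:
  candidate C: E = 2.286 GPa, ρ = 1220 kg/m³, cost = 3.307 $/kg
  candidate H: E = 2.799 GPa, ρ = 1131 kg/m³, cost = 4.189 $/kg
  candidate B: E = 109.0 GPa, ρ = 8643 kg/m³, cost = 7.400 $/kg
  candidate X: E = 411.6 GPa, ρ = 3190 kg/m³, cost = 35.50 $/kg
  candidate P: E = 106.9 GPa, ρ = 4517 kg/m³, cost = 28.60 $/kg
  candidate G: E = 3.123 GPa, ρ = 1249 kg/m³, cost = 13.01 $/kg
  candidate X: M = 3.63 MN·m per $
  candidate B: M = 1.70 MN·m per $
  candidate P: M = 0.827 MN·m per $
  candidate H: M = 0.591 MN·m per $
  candidate C: M = 0.567 MN·m per $
  candidate G: M = 0.192 MN·m per $
Candidate X has the largest M.

candidate X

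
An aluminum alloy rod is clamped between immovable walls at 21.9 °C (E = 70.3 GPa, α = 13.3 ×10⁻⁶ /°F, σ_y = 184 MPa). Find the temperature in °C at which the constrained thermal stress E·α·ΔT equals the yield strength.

α = 13.3×10⁻⁶/°F × 9/5 = 23.9×10⁻⁶/K.
E·α·ΔT = 184.0 MPa ⇒ ΔT = 184.0 / (70.30×10³ × 23.9×10⁻⁶) = 109.3 K.
T = 21.9 + 109.3 = 131.2 °C.

131 °C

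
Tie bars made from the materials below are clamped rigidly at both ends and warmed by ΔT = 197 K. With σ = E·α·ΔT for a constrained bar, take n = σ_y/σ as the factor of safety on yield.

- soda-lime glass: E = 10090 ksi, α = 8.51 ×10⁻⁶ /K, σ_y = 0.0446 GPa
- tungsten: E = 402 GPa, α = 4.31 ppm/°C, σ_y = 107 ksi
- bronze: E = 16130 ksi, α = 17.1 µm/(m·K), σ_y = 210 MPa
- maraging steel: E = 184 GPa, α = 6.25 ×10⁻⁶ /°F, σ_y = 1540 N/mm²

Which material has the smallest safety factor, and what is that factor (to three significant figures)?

With everything in SI (GPa, ×10⁻⁶/K, MPa):
  soda-lime glass: E = 69.57, α = 8.51, σ_y = 44.60 → σ = 117 MPa, n = 0.382
  tungsten: E = 402.0, α = 4.31, σ_y = 737.7 → σ = 341 MPa, n = 2.16
  bronze: E = 111.2, α = 17.1, σ_y = 210.0 → σ = 375 MPa, n = 0.561
  maraging steel: E = 184.0, α = 11.2, σ_y = 1540 → σ = 408 MPa, n = 3.78
Smallest n: soda-lime glass with n = 0.382.

soda-lime glass, n = 0.382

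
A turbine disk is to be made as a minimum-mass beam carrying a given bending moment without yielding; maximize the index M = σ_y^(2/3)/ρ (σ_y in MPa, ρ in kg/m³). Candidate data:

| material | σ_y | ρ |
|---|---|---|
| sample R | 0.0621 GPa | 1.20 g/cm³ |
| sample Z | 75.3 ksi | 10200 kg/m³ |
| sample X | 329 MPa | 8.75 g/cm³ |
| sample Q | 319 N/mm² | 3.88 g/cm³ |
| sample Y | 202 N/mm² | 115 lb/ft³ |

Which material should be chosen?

sample Y

In SI units:
  sample R: σ_y = 62.10 MPa, ρ = 1200 kg/m³
  sample Z: σ_y = 519.2 MPa, ρ = 10200 kg/m³
  sample X: σ_y = 329.0 MPa, ρ = 8750 kg/m³
  sample Q: σ_y = 319.0 MPa, ρ = 3880 kg/m³
  sample Y: σ_y = 202.0 MPa, ρ = 1842 kg/m³
  sample Y: M = 18.7×10⁻³
  sample R: M = 13.1×10⁻³
  sample Q: M = 12.0×10⁻³
  sample Z: M = 6.33×10⁻³
  sample X: M = 5.45×10⁻³
Highest index: sample Y.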